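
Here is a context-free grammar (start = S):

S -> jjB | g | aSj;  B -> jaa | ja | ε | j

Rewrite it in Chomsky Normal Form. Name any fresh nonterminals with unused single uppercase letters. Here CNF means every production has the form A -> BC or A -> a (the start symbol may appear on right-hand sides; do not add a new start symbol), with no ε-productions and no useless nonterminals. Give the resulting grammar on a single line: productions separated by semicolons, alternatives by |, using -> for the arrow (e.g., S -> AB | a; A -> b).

Nullable: {B}; after ε-elimination: S -> g | jj | aSj | jjB; B -> j | ja | jaa.
No unit productions to eliminate.
TERM: introduce C -> a, A -> j and substitute in every rule of length ≥2.
BIN: B -> ACC becomes B -> AD, D -> CC; S -> AAB becomes S -> AE, E -> AB; S -> CSA becomes S -> CF, F -> SA.

S -> g | AA | AE | CF; A -> j; B -> j | AC | AD; C -> a; D -> CC; E -> AB; F -> SA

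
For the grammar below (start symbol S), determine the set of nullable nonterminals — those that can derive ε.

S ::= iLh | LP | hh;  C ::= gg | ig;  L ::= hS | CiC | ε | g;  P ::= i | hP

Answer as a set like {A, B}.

Directly nullable (have an ε-rule): {L}.
Not nullable: C, P, S — each has a terminal in every rule's right-hand side or depends on a non-nullable symbol.

{L}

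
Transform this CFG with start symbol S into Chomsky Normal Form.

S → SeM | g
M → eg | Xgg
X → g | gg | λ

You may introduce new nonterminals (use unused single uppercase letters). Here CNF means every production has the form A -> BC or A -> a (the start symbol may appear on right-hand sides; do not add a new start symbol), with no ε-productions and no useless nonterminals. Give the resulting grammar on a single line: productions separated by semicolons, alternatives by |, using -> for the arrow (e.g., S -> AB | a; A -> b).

Nullable: {X}; after ε-elimination: S -> g | SeM; M -> eg | gg | Xgg; X -> g | gg.
No unit productions to eliminate.
TERM: introduce B -> e, A -> g and substitute in every rule of length ≥2.
BIN: M -> XAA becomes M -> XC, C -> AA; S -> SBM becomes S -> SD, D -> BM.

S -> g | SD; A -> g; B -> e; C -> AA; D -> BM; M -> AA | BA | XC; X -> g | AA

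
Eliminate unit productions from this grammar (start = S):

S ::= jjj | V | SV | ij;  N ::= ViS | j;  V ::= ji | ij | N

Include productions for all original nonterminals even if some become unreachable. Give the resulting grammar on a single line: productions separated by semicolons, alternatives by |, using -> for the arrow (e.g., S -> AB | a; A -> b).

Unit productions: S->V, V->N.
Unit pairs (A ⇒* B via units): (S,N), (S,V), (V,N).
S: inherits non-unit rules of {N, S, V} → SV | ViS | ij | j | ji | jjj.
N: inherits non-unit rules of {N} → ViS | j.
V: inherits non-unit rules of {N, V} → ViS | ij | j | ji.

S -> j | SV | ij | ji | ViS | jjj; N -> j | ViS; V -> j | ij | ji | ViS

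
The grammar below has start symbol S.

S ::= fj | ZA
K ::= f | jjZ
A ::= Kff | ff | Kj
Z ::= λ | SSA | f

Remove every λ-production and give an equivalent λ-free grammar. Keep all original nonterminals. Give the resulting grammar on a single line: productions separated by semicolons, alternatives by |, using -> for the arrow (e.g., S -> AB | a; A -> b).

Nullable set: {Z}.
S -> ZA: Z nullable, giving A | ZA.
K -> jjZ: Z nullable, giving jj | jjZ.
Drop Z -> λ.
Unchanged (no nullable symbols): S -> fj; A -> Kff; A -> Kj; A -> ff; K -> f; Z -> SSA; Z -> f.

S -> A | ZA | fj; A -> Kj | ff | Kff; K -> f | jj | jjZ; Z -> f | SSA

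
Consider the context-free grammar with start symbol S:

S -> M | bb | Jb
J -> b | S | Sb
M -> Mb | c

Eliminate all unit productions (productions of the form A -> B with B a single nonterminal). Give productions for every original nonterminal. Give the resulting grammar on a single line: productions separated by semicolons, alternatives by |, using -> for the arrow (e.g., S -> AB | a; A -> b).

Unit productions: J->S, S->M.
Unit pairs (A ⇒* B via units): (J,M), (J,S), (S,M).
S: inherits non-unit rules of {M, S} → Jb | Mb | bb | c.
J: inherits non-unit rules of {J, M, S} → Jb | Mb | Sb | b | bb | c.
M: inherits non-unit rules of {M} → Mb | c.

S -> c | Jb | Mb | bb; J -> b | c | Jb | Mb | Sb | bb; M -> c | Mb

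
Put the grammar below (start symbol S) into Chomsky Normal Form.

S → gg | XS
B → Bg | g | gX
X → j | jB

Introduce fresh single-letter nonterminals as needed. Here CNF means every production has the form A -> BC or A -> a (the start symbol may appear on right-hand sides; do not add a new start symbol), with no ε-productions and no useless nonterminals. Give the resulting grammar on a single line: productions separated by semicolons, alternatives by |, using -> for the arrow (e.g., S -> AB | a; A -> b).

S -> AA | XS; A -> g; B -> g | AX | BA; C -> j; X -> j | CB

No ε-productions.
No unit productions to eliminate.
TERM: introduce A -> g, C -> j and substitute in every rule of length ≥2.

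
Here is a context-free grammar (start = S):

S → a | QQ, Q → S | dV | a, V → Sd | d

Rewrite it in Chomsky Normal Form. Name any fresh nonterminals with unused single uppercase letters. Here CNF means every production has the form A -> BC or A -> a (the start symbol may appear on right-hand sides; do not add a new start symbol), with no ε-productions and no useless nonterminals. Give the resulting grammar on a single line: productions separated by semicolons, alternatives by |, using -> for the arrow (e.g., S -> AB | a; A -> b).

S -> a | QQ; A -> d; Q -> a | AV | QQ; V -> d | SA

No ε-productions.
After unit-elimination: S -> a | QQ; Q -> a | QQ | dV; V -> d | Sd.
TERM: introduce A -> d and substitute in every rule of length ≥2.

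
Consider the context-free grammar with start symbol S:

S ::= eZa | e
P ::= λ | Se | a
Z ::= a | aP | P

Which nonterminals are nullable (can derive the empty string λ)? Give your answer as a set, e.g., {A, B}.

Directly nullable (have an ε-rule): {P}.
Z is nullable via Z -> P (every symbol on the right is already known nullable).
Not nullable: S — each has a terminal in every rule's right-hand side or depends on a non-nullable symbol.

{P, Z}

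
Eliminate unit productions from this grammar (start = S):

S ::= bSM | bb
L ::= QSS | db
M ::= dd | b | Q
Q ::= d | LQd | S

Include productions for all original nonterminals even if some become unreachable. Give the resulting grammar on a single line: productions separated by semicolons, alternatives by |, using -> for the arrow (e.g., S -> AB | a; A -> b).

Unit productions: M->Q, Q->S.
Unit pairs (A ⇒* B via units): (M,Q), (M,S), (Q,S).
S: inherits non-unit rules of {S} → bSM | bb.
L: inherits non-unit rules of {L} → QSS | db.
M: inherits non-unit rules of {M, Q, S} → LQd | b | bSM | bb | d | dd.
Q: inherits non-unit rules of {Q, S} → LQd | bSM | bb | d.

S -> bb | bSM; L -> db | QSS; M -> b | d | bb | dd | LQd | bSM; Q -> d | bb | LQd | bSM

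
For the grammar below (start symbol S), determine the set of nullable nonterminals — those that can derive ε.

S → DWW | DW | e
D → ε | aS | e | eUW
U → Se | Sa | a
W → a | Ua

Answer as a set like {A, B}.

{D}

Directly nullable (have an ε-rule): {D}.
Not nullable: S, U, W — each has a terminal in every rule's right-hand side or depends on a non-nullable symbol.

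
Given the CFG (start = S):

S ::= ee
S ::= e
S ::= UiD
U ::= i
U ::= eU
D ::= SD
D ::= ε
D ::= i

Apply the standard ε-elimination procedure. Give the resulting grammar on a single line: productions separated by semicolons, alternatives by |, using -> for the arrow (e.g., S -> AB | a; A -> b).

Nullable set: {D}.
S -> UiD: D nullable, giving Ui | UiD.
Drop D -> ε.
D -> SD: D nullable, giving S | SD.
Unchanged (no nullable symbols): S -> e; S -> ee; D -> i; U -> eU; U -> i.

S -> e | Ui | ee | UiD; D -> S | i | SD; U -> i | eU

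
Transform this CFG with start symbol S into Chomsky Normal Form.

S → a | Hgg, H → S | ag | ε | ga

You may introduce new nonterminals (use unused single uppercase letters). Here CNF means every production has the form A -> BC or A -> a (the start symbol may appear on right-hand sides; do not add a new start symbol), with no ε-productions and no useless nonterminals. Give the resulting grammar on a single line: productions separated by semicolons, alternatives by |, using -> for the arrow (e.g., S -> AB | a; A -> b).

S -> a | AA | HD; A -> g; B -> a; C -> AA; D -> AA; H -> a | AA | AB | BA | HC

Nullable: {H}; after ε-elimination: S -> a | gg | Hgg; H -> S | ag | ga.
After unit-elimination: S -> a | gg | Hgg; H -> a | ag | ga | gg | Hgg.
TERM: introduce B -> a, A -> g and substitute in every rule of length ≥2.
BIN: H -> HAA becomes H -> HC, C -> AA; S -> HAA becomes S -> HD, D -> AA.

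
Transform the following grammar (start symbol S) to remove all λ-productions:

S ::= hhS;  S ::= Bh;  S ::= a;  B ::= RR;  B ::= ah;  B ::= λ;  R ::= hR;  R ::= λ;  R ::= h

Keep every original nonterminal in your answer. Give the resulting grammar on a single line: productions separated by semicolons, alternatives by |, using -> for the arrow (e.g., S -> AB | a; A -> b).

Nullable set: {B, R}.
S -> Bh: B nullable, giving Bh | h.
Drop B -> λ.
B -> RR: R, R nullable, giving R | RR.
Drop R -> λ.
R -> hR: R nullable, giving h | hR.
Unchanged (no nullable symbols): S -> a; S -> hhS; B -> ah; R -> h.

S -> a | h | Bh | hhS; B -> R | RR | ah; R -> h | hR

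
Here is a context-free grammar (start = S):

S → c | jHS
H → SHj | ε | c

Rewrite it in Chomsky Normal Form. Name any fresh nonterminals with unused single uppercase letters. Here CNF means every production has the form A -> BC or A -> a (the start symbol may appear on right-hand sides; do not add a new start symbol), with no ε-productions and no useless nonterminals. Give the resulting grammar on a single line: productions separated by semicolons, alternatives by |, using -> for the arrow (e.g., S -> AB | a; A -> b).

S -> c | AC | AS; A -> j; B -> HA; C -> HS; H -> c | SA | SB

Nullable: {H}; after ε-elimination: S -> c | jS | jHS; H -> c | Sj | SHj.
No unit productions to eliminate.
TERM: introduce A -> j and substitute in every rule of length ≥2.
BIN: H -> SHA becomes H -> SB, B -> HA; S -> AHS becomes S -> AC, C -> HS.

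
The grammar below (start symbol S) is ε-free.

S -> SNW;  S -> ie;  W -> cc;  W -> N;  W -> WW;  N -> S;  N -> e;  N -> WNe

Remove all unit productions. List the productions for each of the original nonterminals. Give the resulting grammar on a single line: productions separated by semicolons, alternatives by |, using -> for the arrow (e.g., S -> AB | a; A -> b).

S -> ie | SNW; N -> e | ie | SNW | WNe; W -> e | WW | cc | ie | SNW | WNe

Unit productions: N->S, W->N.
Unit pairs (A ⇒* B via units): (N,S), (W,N), (W,S).
S: inherits non-unit rules of {S} → SNW | ie.
N: inherits non-unit rules of {N, S} → SNW | WNe | e | ie.
W: inherits non-unit rules of {N, S, W} → SNW | WNe | WW | cc | e | ie.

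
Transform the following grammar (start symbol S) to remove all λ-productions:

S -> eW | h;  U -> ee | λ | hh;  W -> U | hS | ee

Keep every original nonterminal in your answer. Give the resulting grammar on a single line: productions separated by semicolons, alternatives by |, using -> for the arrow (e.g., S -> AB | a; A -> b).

Nullable set: {U, W}.
S -> eW: W nullable, giving e | eW.
Drop U -> λ.
W -> U: U nullable, giving U.
Unchanged (no nullable symbols): S -> h; U -> ee; U -> hh; W -> ee; W -> hS.

S -> e | h | eW; U -> ee | hh; W -> U | ee | hS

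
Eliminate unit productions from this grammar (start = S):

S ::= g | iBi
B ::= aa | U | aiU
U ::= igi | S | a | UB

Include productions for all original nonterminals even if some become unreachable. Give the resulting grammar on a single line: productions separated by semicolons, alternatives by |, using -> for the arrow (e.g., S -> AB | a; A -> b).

Unit productions: B->U, U->S.
Unit pairs (A ⇒* B via units): (B,S), (B,U), (U,S).
S: inherits non-unit rules of {S} → g | iBi.
B: inherits non-unit rules of {B, S, U} → UB | a | aa | aiU | g | iBi | igi.
U: inherits non-unit rules of {S, U} → UB | a | g | iBi | igi.

S -> g | iBi; B -> a | g | UB | aa | aiU | iBi | igi; U -> a | g | UB | iBi | igi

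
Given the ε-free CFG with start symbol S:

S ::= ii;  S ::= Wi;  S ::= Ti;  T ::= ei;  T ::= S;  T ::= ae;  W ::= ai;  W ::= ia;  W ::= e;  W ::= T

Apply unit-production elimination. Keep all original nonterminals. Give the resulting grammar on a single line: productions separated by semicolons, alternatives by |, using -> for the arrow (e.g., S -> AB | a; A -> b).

S -> Ti | Wi | ii; T -> Ti | Wi | ae | ei | ii; W -> e | Ti | Wi | ae | ai | ei | ia | ii

Unit productions: T->S, W->T.
Unit pairs (A ⇒* B via units): (T,S), (W,S), (W,T).
S: inherits non-unit rules of {S} → Ti | Wi | ii.
T: inherits non-unit rules of {S, T} → Ti | Wi | ae | ei | ii.
W: inherits non-unit rules of {S, T, W} → Ti | Wi | ae | ai | e | ei | ia | ii.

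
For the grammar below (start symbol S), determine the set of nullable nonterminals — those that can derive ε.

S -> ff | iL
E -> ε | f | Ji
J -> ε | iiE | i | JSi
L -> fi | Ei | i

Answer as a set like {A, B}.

{E, J}

Directly nullable (have an ε-rule): {E, J}.
Not nullable: L, S — each has a terminal in every rule's right-hand side or depends on a non-nullable symbol.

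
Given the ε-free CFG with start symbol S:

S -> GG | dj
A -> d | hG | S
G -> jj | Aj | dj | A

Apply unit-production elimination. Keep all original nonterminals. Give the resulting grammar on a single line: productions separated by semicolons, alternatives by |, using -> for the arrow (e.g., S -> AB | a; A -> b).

S -> GG | dj; A -> d | GG | dj | hG; G -> d | Aj | GG | dj | hG | jj

Unit productions: A->S, G->A.
Unit pairs (A ⇒* B via units): (A,S), (G,A), (G,S).
S: inherits non-unit rules of {S} → GG | dj.
A: inherits non-unit rules of {A, S} → GG | d | dj | hG.
G: inherits non-unit rules of {A, G, S} → Aj | GG | d | dj | hG | jj.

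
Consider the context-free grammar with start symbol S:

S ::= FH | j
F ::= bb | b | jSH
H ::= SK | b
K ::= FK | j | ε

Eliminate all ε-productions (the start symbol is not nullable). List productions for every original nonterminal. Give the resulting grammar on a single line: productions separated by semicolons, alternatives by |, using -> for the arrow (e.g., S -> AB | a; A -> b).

Nullable set: {K}.
H -> SK: K nullable, giving S | SK.
Drop K -> ε.
K -> FK: K nullable, giving F | FK.
Unchanged (no nullable symbols): S -> FH; S -> j; F -> b; F -> bb; F -> jSH; H -> b; K -> j.

S -> j | FH; F -> b | bb | jSH; H -> S | b | SK; K -> F | j | FK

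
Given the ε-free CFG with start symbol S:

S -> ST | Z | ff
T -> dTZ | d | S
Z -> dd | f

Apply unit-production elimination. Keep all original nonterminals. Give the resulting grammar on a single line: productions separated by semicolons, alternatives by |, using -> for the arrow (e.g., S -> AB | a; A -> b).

Unit productions: S->Z, T->S.
Unit pairs (A ⇒* B via units): (S,Z), (T,S), (T,Z).
S: inherits non-unit rules of {S, Z} → ST | dd | f | ff.
T: inherits non-unit rules of {S, T, Z} → ST | d | dTZ | dd | f | ff.
Z: inherits non-unit rules of {Z} → dd | f.

S -> f | ST | dd | ff; T -> d | f | ST | dd | ff | dTZ; Z -> f | dd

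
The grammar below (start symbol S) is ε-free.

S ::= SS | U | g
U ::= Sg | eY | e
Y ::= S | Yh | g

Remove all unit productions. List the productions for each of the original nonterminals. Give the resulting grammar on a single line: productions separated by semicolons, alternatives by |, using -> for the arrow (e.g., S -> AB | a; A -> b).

Unit productions: S->U, Y->S.
Unit pairs (A ⇒* B via units): (S,U), (Y,S), (Y,U).
S: inherits non-unit rules of {S, U} → SS | Sg | e | eY | g.
U: inherits non-unit rules of {U} → Sg | e | eY.
Y: inherits non-unit rules of {S, U, Y} → SS | Sg | Yh | e | eY | g.

S -> e | g | SS | Sg | eY; U -> e | Sg | eY; Y -> e | g | SS | Sg | Yh | eY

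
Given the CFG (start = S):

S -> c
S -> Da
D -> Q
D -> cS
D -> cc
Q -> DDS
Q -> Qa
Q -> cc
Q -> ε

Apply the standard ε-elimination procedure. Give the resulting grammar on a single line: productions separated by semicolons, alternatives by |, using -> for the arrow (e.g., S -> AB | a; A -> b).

S -> a | c | Da; D -> Q | cS | cc; Q -> S | a | DS | Qa | cc | DDS

Nullable set: {D, Q}.
S -> Da: D nullable, giving Da | a.
D -> Q: Q nullable, giving Q.
Drop Q -> ε.
Q -> DDS: D, D nullable, giving DDS | DS | S.
Q -> Qa: Q nullable, giving Qa | a.
Unchanged (no nullable symbols): S -> c; D -> cS; D -> cc; Q -> cc.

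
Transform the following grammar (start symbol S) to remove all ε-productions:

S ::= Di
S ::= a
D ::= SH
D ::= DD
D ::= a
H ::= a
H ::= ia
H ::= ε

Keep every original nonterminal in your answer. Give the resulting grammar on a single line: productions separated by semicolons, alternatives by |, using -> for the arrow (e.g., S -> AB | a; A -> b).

S -> a | Di; D -> S | a | DD | SH; H -> a | ia

Nullable set: {H}.
D -> SH: H nullable, giving S | SH.
Drop H -> ε.
Unchanged (no nullable symbols): S -> Di; S -> a; D -> DD; D -> a; H -> a; H -> ia.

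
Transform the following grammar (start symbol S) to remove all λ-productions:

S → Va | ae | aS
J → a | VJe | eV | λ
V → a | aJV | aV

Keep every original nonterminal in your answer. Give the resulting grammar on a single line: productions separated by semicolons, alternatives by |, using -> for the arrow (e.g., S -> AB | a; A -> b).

S -> Va | aS | ae; J -> a | Ve | eV | VJe; V -> a | aV | aJV

Nullable set: {J}.
Drop J -> λ.
J -> VJe: J nullable, giving VJe | Ve.
V -> aJV: J nullable, giving aJV | aV.
Unchanged (no nullable symbols): S -> Va; S -> aS; S -> ae; J -> a; J -> eV; V -> a; V -> aV.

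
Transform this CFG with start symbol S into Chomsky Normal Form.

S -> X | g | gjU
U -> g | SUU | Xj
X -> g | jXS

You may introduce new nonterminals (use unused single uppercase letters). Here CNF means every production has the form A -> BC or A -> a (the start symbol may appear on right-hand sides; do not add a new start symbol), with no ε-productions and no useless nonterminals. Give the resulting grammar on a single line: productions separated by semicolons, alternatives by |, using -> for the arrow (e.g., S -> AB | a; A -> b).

S -> g | AC | BD; A -> g; B -> j; C -> BU; D -> XS; E -> UU; F -> XS; U -> g | SE | XB; X -> g | BF

No ε-productions.
After unit-elimination: S -> g | gjU | jXS; U -> g | Xj | SUU; X -> g | jXS.
TERM: introduce A -> g, B -> j and substitute in every rule of length ≥2.
BIN: S -> ABU becomes S -> AC, C -> BU; S -> BXS becomes S -> BD, D -> XS; U -> SUU becomes U -> SE, E -> UU; X -> BXS becomes X -> BF, F -> XS.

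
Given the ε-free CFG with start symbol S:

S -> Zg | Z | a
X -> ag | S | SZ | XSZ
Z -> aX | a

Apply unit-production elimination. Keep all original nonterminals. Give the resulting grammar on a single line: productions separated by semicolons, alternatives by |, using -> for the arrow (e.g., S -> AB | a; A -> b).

S -> a | Zg | aX; X -> a | SZ | Zg | aX | ag | XSZ; Z -> a | aX

Unit productions: S->Z, X->S.
Unit pairs (A ⇒* B via units): (S,Z), (X,S), (X,Z).
S: inherits non-unit rules of {S, Z} → Zg | a | aX.
X: inherits non-unit rules of {S, X, Z} → SZ | XSZ | Zg | a | aX | ag.
Z: inherits non-unit rules of {Z} → a | aX.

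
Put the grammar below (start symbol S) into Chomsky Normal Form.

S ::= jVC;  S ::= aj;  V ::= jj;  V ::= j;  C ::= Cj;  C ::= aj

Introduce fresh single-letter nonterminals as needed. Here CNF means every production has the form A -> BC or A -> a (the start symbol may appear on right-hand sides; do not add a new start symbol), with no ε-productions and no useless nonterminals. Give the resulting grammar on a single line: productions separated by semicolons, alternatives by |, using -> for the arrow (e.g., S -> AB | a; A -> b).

No ε-productions.
No unit productions to eliminate.
TERM: introduce B -> a, A -> j and substitute in every rule of length ≥2.
BIN: S -> AVC becomes S -> AD, D -> VC.

S -> AD | BA; A -> j; B -> a; C -> BA | CA; D -> VC; V -> j | AA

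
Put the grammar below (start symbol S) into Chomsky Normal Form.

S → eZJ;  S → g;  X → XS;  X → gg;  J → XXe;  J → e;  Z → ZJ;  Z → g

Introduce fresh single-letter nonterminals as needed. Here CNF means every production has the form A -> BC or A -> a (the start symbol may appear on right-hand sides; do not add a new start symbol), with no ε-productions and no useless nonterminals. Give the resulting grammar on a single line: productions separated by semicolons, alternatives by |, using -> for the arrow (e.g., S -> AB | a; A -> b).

S -> g | AD; A -> e; B -> g; C -> XA; D -> ZJ; J -> e | XC; X -> BB | XS; Z -> g | ZJ

No ε-productions.
No unit productions to eliminate.
TERM: introduce A -> e, B -> g and substitute in every rule of length ≥2.
BIN: J -> XXA becomes J -> XC, C -> XA; S -> AZJ becomes S -> AD, D -> ZJ.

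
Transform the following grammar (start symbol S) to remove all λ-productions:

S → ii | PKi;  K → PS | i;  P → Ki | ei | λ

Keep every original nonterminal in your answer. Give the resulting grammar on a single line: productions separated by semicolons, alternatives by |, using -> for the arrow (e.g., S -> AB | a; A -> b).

Nullable set: {P}.
S -> PKi: P nullable, giving Ki | PKi.
K -> PS: P nullable, giving PS | S.
Drop P -> λ.
Unchanged (no nullable symbols): S -> ii; K -> i; P -> Ki; P -> ei.

S -> Ki | ii | PKi; K -> S | i | PS; P -> Ki | ei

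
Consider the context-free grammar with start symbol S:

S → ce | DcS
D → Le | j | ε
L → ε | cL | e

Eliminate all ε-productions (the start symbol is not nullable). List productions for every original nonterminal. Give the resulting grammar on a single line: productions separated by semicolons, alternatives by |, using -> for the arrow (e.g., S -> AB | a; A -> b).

S -> cS | ce | DcS; D -> e | j | Le; L -> c | e | cL

Nullable set: {D, L}.
S -> DcS: D nullable, giving DcS | cS.
Drop D -> ε.
D -> Le: L nullable, giving Le | e.
Drop L -> ε.
L -> cL: L nullable, giving c | cL.
Unchanged (no nullable symbols): S -> ce; D -> j; L -> e.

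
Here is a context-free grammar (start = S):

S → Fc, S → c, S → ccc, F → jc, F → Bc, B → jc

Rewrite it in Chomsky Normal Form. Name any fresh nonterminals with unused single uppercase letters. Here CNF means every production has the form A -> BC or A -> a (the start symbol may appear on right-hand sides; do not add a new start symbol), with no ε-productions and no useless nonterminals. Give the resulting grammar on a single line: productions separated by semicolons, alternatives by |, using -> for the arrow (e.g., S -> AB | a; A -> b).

No ε-productions.
No unit productions to eliminate.
TERM: introduce C -> c, A -> j and substitute in every rule of length ≥2.
BIN: S -> CCC becomes S -> CD, D -> CC.

S -> c | CD | FC; A -> j; B -> AC; C -> c; D -> CC; F -> AC | BC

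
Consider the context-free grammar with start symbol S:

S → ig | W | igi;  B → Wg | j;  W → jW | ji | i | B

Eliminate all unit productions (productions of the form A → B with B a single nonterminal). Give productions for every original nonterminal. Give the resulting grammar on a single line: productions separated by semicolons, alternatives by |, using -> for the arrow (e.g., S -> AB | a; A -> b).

S -> i | j | Wg | ig | jW | ji | igi; B -> j | Wg; W -> i | j | Wg | jW | ji

Unit productions: S->W, W->B.
Unit pairs (A ⇒* B via units): (S,B), (S,W), (W,B).
S: inherits non-unit rules of {B, S, W} → Wg | i | ig | igi | j | jW | ji.
B: inherits non-unit rules of {B} → Wg | j.
W: inherits non-unit rules of {B, W} → Wg | i | j | jW | ji.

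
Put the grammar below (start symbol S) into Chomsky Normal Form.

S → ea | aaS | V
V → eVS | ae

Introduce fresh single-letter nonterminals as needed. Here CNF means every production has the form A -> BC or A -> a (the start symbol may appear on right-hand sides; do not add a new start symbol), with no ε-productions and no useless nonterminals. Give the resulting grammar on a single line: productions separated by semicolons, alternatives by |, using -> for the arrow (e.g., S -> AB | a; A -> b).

S -> AB | AC | BA | BD; A -> a; B -> e; C -> AS; D -> VS; E -> VS; V -> AB | BE

No ε-productions.
After unit-elimination: S -> ae | ea | aaS | eVS; V -> ae | eVS.
TERM: introduce A -> a, B -> e and substitute in every rule of length ≥2.
BIN: S -> AAS becomes S -> AC, C -> AS; S -> BVS becomes S -> BD, D -> VS; V -> BVS becomes V -> BE, E -> VS.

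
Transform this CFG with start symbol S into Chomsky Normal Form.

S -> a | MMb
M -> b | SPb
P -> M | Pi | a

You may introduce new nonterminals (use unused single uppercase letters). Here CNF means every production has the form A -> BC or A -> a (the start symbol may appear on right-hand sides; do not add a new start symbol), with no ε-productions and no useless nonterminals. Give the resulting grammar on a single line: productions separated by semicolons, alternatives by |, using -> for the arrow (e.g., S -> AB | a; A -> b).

No ε-productions.
After unit-elimination: S -> a | MMb; M -> b | SPb; P -> a | b | Pi | SPb.
TERM: introduce A -> b, B -> i and substitute in every rule of length ≥2.
BIN: M -> SPA becomes M -> SC, C -> PA; P -> SPA becomes P -> SD, D -> PA; S -> MMA becomes S -> ME, E -> MA.

S -> a | ME; A -> b; B -> i; C -> PA; D -> PA; E -> MA; M -> b | SC; P -> a | b | PB | SD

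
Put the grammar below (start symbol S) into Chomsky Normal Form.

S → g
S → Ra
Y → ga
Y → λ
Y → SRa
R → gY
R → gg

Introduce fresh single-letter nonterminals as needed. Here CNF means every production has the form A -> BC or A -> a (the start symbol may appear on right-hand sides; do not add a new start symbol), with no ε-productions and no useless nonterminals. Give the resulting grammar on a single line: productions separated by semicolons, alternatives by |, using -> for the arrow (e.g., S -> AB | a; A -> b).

S -> g | RB; A -> g; B -> a; C -> RB; R -> g | AA | AY; Y -> AB | SC

Nullable: {Y}; after ε-elimination: S -> g | Ra; R -> g | gY | gg; Y -> ga | SRa.
No unit productions to eliminate.
TERM: introduce B -> a, A -> g and substitute in every rule of length ≥2.
BIN: Y -> SRB becomes Y -> SC, C -> RB.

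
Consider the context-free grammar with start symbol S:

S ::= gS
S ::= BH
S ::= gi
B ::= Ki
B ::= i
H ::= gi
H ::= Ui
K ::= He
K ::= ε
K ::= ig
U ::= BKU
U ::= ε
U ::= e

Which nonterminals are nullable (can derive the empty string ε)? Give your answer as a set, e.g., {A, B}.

{K, U}

Directly nullable (have an ε-rule): {K, U}.
Not nullable: B, H, S — each has a terminal in every rule's right-hand side or depends on a non-nullable symbol.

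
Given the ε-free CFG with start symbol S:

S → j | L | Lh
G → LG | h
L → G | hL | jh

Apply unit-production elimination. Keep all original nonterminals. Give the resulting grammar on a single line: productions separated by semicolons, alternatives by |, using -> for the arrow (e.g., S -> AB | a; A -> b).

S -> h | j | LG | Lh | hL | jh; G -> h | LG; L -> h | LG | hL | jh

Unit productions: L->G, S->L.
Unit pairs (A ⇒* B via units): (L,G), (S,G), (S,L).
S: inherits non-unit rules of {G, L, S} → LG | Lh | h | hL | j | jh.
G: inherits non-unit rules of {G} → LG | h.
L: inherits non-unit rules of {G, L} → LG | h | hL | jh.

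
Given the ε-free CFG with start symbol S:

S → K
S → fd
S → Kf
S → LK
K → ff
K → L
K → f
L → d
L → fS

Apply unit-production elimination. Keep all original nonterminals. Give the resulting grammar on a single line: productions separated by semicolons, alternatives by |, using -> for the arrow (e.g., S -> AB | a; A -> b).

S -> d | f | Kf | LK | fS | fd | ff; K -> d | f | fS | ff; L -> d | fS

Unit productions: K->L, S->K.
Unit pairs (A ⇒* B via units): (K,L), (S,K), (S,L).
S: inherits non-unit rules of {K, L, S} → Kf | LK | d | f | fS | fd | ff.
K: inherits non-unit rules of {K, L} → d | f | fS | ff.
L: inherits non-unit rules of {L} → d | fS.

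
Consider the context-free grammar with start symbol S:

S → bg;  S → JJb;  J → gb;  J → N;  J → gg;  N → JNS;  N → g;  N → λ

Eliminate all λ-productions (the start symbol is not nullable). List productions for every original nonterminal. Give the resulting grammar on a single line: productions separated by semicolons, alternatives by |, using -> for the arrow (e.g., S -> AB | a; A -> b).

Nullable set: {J, N}.
S -> JJb: J, J nullable, giving JJb | Jb | b.
J -> N: N nullable, giving N.
Drop N -> λ.
N -> JNS: J, N nullable, giving JNS | JS | NS | S.
Unchanged (no nullable symbols): S -> bg; J -> gb; J -> gg; N -> g.

S -> b | Jb | bg | JJb; J -> N | gb | gg; N -> S | g | JS | NS | JNS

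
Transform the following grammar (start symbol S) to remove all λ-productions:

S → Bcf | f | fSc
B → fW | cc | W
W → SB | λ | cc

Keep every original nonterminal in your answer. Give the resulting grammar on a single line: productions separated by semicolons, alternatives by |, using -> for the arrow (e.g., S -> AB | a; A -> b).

S -> f | cf | Bcf | fSc; B -> W | f | cc | fW; W -> S | SB | cc

Nullable set: {B, W}.
S -> Bcf: B nullable, giving Bcf | cf.
B -> W: W nullable, giving W.
B -> fW: W nullable, giving f | fW.
Drop W -> λ.
W -> SB: B nullable, giving S | SB.
Unchanged (no nullable symbols): S -> f; S -> fSc; B -> cc; W -> cc.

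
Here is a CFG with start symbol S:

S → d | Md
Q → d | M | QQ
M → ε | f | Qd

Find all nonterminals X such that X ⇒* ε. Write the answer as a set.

{M, Q}

Directly nullable (have an ε-rule): {M}.
Q is nullable via Q -> M (every symbol on the right is already known nullable).
Not nullable: S — each has a terminal in every rule's right-hand side or depends on a non-nullable symbol.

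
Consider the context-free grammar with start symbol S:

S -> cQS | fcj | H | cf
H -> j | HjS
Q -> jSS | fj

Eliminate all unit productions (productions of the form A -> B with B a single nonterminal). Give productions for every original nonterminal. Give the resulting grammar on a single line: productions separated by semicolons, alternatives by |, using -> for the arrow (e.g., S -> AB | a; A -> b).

Unit productions: S->H.
Unit pairs (A ⇒* B via units): (S,H).
S: inherits non-unit rules of {H, S} → HjS | cQS | cf | fcj | j.
H: inherits non-unit rules of {H} → HjS | j.
Q: inherits non-unit rules of {Q} → fj | jSS.

S -> j | cf | HjS | cQS | fcj; H -> j | HjS; Q -> fj | jSS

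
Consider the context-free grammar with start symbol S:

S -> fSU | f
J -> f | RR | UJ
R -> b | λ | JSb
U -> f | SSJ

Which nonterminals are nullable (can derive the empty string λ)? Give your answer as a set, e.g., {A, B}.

{J, R}

Directly nullable (have an ε-rule): {R}.
J is nullable via J -> RR (every symbol on the right is already known nullable).
Not nullable: S, U — each has a terminal in every rule's right-hand side or depends on a non-nullable symbol.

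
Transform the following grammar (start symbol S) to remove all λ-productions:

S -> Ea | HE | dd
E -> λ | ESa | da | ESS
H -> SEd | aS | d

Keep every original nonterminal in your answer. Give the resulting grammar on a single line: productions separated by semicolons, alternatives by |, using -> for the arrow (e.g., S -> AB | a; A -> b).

Nullable set: {E}.
S -> Ea: E nullable, giving Ea | a.
S -> HE: E nullable, giving H | HE.
Drop E -> λ.
E -> ESS: E nullable, giving ESS | SS.
E -> ESa: E nullable, giving ESa | Sa.
H -> SEd: E nullable, giving SEd | Sd.
Unchanged (no nullable symbols): S -> dd; E -> da; H -> aS; H -> d.

S -> H | a | Ea | HE | dd; E -> SS | Sa | da | ESS | ESa; H -> d | Sd | aS | SEd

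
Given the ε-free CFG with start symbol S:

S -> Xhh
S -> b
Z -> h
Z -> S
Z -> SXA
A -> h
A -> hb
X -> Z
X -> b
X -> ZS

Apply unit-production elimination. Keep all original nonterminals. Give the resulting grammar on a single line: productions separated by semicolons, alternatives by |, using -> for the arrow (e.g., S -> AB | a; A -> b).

S -> b | Xhh; A -> h | hb; X -> b | h | ZS | SXA | Xhh; Z -> b | h | SXA | Xhh

Unit productions: X->Z, Z->S.
Unit pairs (A ⇒* B via units): (X,S), (X,Z), (Z,S).
S: inherits non-unit rules of {S} → Xhh | b.
A: inherits non-unit rules of {A} → h | hb.
X: inherits non-unit rules of {S, X, Z} → SXA | Xhh | ZS | b | h.
Z: inherits non-unit rules of {S, Z} → SXA | Xhh | b | h.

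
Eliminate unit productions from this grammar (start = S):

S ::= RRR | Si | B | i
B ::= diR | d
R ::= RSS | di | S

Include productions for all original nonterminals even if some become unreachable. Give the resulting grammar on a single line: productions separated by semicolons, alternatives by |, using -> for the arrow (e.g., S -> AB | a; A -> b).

Unit productions: R->S, S->B.
Unit pairs (A ⇒* B via units): (R,B), (R,S), (S,B).
S: inherits non-unit rules of {B, S} → RRR | Si | d | diR | i.
B: inherits non-unit rules of {B} → d | diR.
R: inherits non-unit rules of {B, R, S} → RRR | RSS | Si | d | di | diR | i.

S -> d | i | Si | RRR | diR; B -> d | diR; R -> d | i | Si | di | RRR | RSS | diR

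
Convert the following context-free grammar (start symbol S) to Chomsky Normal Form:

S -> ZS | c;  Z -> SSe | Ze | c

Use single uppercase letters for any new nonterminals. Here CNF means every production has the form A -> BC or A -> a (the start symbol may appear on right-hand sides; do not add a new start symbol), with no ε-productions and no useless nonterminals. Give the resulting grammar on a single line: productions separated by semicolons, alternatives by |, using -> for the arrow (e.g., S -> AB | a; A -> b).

S -> c | ZS; A -> e; B -> SA; Z -> c | SB | ZA

No ε-productions.
No unit productions to eliminate.
TERM: introduce A -> e and substitute in every rule of length ≥2.
BIN: Z -> SSA becomes Z -> SB, B -> SA.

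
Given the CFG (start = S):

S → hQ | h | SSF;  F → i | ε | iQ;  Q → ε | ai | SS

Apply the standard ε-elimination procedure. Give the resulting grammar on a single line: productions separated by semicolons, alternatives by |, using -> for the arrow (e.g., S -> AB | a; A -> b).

S -> h | SS | hQ | SSF; F -> i | iQ; Q -> SS | ai

Nullable set: {F, Q}.
S -> SSF: F nullable, giving SS | SSF.
S -> hQ: Q nullable, giving h | hQ.
Drop F -> ε.
F -> iQ: Q nullable, giving i | iQ.
Drop Q -> ε.
Unchanged (no nullable symbols): S -> h; F -> i; Q -> SS; Q -> ai.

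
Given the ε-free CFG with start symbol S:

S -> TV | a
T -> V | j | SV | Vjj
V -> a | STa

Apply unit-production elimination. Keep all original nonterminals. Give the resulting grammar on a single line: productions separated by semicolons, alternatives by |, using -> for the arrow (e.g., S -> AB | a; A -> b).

Unit productions: T->V.
Unit pairs (A ⇒* B via units): (T,V).
S: inherits non-unit rules of {S} → TV | a.
T: inherits non-unit rules of {T, V} → STa | SV | Vjj | a | j.
V: inherits non-unit rules of {V} → STa | a.

S -> a | TV; T -> a | j | SV | STa | Vjj; V -> a | STa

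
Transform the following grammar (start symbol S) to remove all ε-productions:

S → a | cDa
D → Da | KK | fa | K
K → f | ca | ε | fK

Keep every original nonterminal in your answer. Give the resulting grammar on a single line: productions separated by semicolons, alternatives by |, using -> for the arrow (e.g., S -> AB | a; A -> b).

S -> a | ca | cDa; D -> K | a | Da | KK | fa; K -> f | ca | fK

Nullable set: {D, K}.
S -> cDa: D nullable, giving cDa | ca.
D -> Da: D nullable, giving Da | a.
D -> K: K nullable, giving K.
D -> KK: K, K nullable, giving K | KK.
Drop K -> ε.
K -> fK: K nullable, giving f | fK.
Unchanged (no nullable symbols): S -> a; D -> fa; K -> ca; K -> f.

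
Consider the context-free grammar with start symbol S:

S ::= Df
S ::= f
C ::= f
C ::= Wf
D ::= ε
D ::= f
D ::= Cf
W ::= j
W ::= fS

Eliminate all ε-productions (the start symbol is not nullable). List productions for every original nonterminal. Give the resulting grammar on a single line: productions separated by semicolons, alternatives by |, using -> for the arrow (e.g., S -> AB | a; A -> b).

Nullable set: {D}.
S -> Df: D nullable, giving Df | f.
Drop D -> ε.
Unchanged (no nullable symbols): S -> f; C -> Wf; C -> f; D -> Cf; D -> f; W -> fS; W -> j.

S -> f | Df; C -> f | Wf; D -> f | Cf; W -> j | fS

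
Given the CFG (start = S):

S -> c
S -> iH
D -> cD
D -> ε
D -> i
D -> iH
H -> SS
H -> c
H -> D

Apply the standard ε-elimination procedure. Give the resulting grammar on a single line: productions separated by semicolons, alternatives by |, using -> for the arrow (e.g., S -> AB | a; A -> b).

Nullable set: {D, H}.
S -> iH: H nullable, giving i | iH.
Drop D -> ε.
D -> cD: D nullable, giving c | cD.
D -> iH: H nullable, giving i | iH.
H -> D: D nullable, giving D.
Unchanged (no nullable symbols): S -> c; D -> i; H -> SS; H -> c.

S -> c | i | iH; D -> c | i | cD | iH; H -> D | c | SS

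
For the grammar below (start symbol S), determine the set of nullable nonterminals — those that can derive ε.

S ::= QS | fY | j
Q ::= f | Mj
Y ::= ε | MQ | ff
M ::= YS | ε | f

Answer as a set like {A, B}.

Directly nullable (have an ε-rule): {M, Y}.
Not nullable: Q, S — each has a terminal in every rule's right-hand side or depends on a non-nullable symbol.

{M, Y}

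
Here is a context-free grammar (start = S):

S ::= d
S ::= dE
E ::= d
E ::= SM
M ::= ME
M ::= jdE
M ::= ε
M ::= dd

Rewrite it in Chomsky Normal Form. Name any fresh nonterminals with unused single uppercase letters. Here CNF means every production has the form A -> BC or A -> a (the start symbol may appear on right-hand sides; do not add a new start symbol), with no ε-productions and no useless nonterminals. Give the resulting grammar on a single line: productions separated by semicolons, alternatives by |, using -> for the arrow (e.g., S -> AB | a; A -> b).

S -> d | AE; A -> d; B -> j; C -> AE; E -> d | AE | SM; M -> d | AA | AE | BC | ME | SM

Nullable: {M}; after ε-elimination: S -> d | dE; E -> S | d | SM; M -> E | ME | dd | jdE.
After unit-elimination: S -> d | dE; E -> d | SM | dE; M -> d | ME | SM | dE | dd | jdE.
TERM: introduce A -> d, B -> j and substitute in every rule of length ≥2.
BIN: M -> BAE becomes M -> BC, C -> AE.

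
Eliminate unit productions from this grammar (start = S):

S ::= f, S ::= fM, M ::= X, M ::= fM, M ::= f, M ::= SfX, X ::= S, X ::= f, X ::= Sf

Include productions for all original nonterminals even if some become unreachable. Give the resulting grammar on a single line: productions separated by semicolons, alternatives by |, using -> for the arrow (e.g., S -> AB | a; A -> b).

Unit productions: M->X, X->S.
Unit pairs (A ⇒* B via units): (M,S), (M,X), (X,S).
S: inherits non-unit rules of {S} → f | fM.
M: inherits non-unit rules of {M, S, X} → Sf | SfX | f | fM.
X: inherits non-unit rules of {S, X} → Sf | f | fM.

S -> f | fM; M -> f | Sf | fM | SfX; X -> f | Sf | fM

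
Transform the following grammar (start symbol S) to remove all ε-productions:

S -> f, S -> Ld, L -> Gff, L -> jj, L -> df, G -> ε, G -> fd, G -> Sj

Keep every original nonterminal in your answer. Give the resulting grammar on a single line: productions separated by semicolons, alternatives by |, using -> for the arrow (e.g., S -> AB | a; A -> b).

Nullable set: {G}.
Drop G -> ε.
L -> Gff: G nullable, giving Gff | ff.
Unchanged (no nullable symbols): S -> Ld; S -> f; G -> Sj; G -> fd; L -> df; L -> jj.

S -> f | Ld; G -> Sj | fd; L -> df | ff | jj | Gff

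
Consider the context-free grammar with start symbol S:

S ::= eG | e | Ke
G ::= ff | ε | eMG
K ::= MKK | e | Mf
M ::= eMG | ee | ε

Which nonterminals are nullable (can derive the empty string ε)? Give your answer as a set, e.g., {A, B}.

Directly nullable (have an ε-rule): {G, M}.
Not nullable: K, S — each has a terminal in every rule's right-hand side or depends on a non-nullable symbol.

{G, M}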